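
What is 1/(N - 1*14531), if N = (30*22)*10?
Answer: -1/7931 ≈ -0.00012609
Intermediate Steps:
N = 6600 (N = 660*10 = 6600)
1/(N - 1*14531) = 1/(6600 - 1*14531) = 1/(6600 - 14531) = 1/(-7931) = -1/7931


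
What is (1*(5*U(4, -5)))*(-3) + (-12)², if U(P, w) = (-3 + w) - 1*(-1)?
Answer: 249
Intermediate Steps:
U(P, w) = -2 + w (U(P, w) = (-3 + w) + 1 = -2 + w)
(1*(5*U(4, -5)))*(-3) + (-12)² = (1*(5*(-2 - 5)))*(-3) + (-12)² = (1*(5*(-7)))*(-3) + 144 = (1*(-35))*(-3) + 144 = -35*(-3) + 144 = 105 + 144 = 249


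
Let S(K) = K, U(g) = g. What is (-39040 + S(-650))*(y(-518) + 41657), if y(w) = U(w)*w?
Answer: -12303145890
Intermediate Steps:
y(w) = w² (y(w) = w*w = w²)
(-39040 + S(-650))*(y(-518) + 41657) = (-39040 - 650)*((-518)² + 41657) = -39690*(268324 + 41657) = -39690*309981 = -12303145890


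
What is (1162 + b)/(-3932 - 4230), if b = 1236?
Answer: -109/371 ≈ -0.29380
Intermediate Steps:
(1162 + b)/(-3932 - 4230) = (1162 + 1236)/(-3932 - 4230) = 2398/(-8162) = 2398*(-1/8162) = -109/371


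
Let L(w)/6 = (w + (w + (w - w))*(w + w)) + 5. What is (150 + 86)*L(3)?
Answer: 36816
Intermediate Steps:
L(w) = 30 + 6*w + 12*w² (L(w) = 6*((w + (w + (w - w))*(w + w)) + 5) = 6*((w + (w + 0)*(2*w)) + 5) = 6*((w + w*(2*w)) + 5) = 6*((w + 2*w²) + 5) = 6*(5 + w + 2*w²) = 30 + 6*w + 12*w²)
(150 + 86)*L(3) = (150 + 86)*(30 + 6*3 + 12*3²) = 236*(30 + 18 + 12*9) = 236*(30 + 18 + 108) = 236*156 = 36816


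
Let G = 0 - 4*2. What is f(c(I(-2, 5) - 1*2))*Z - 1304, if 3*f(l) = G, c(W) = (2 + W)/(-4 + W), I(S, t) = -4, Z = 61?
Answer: -4400/3 ≈ -1466.7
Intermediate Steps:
c(W) = (2 + W)/(-4 + W)
G = -8 (G = 0 - 8 = -8)
f(l) = -8/3 (f(l) = (⅓)*(-8) = -8/3)
f(c(I(-2, 5) - 1*2))*Z - 1304 = -8/3*61 - 1304 = -488/3 - 1304 = -4400/3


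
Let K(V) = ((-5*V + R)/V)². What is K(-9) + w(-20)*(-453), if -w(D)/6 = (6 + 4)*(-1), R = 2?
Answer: -2199371/81 ≈ -27153.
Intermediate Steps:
w(D) = 60 (w(D) = -6*(6 + 4)*(-1) = -60*(-1) = -6*(-10) = 60)
K(V) = (2 - 5*V)²/V² (K(V) = ((-5*V + 2)/V)² = ((2 - 5*V)/V)² = (2 - 5*V)²/V²)
K(-9) + w(-20)*(-453) = (-2 + 5*(-9))²/(-9)² + 60*(-453) = (-2 - 45)²/81 - 27180 = (1/81)*(-47)² - 27180 = (1/81)*2209 - 27180 = 2209/81 - 27180 = -2199371/81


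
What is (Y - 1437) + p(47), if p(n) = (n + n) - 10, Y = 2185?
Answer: 832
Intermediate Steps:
p(n) = -10 + 2*n (p(n) = 2*n - 10 = -10 + 2*n)
(Y - 1437) + p(47) = (2185 - 1437) + (-10 + 2*47) = 748 + (-10 + 94) = 748 + 84 = 832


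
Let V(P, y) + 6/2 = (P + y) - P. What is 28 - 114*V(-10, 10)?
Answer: -770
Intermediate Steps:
V(P, y) = -3 + y (V(P, y) = -3 + ((P + y) - P) = -3 + y)
28 - 114*V(-10, 10) = 28 - 114*(-3 + 10) = 28 - 114*7 = 28 - 798 = -770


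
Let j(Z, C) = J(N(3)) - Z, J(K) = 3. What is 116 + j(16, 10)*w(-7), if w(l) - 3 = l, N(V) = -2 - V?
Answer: 168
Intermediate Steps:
w(l) = 3 + l
j(Z, C) = 3 - Z
116 + j(16, 10)*w(-7) = 116 + (3 - 1*16)*(3 - 7) = 116 + (3 - 16)*(-4) = 116 - 13*(-4) = 116 + 52 = 168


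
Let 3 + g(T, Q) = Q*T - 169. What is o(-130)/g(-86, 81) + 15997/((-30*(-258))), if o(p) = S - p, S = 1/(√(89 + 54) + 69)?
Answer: 1519379327/741673890 + √143/32963284 ≈ 2.0486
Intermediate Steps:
g(T, Q) = -172 + Q*T (g(T, Q) = -3 + (Q*T - 169) = -3 + (-169 + Q*T) = -172 + Q*T)
S = 1/(69 + √143) (S = 1/(√143 + 69) = 1/(69 + √143) ≈ 0.012352)
o(p) = 69/4618 - p - √143/4618 (o(p) = (69/4618 - √143/4618) - p = 69/4618 - p - √143/4618)
o(-130)/g(-86, 81) + 15997/((-30*(-258))) = (69/4618 - 1*(-130) - √143/4618)/(-172 + 81*(-86)) + 15997/((-30*(-258))) = (69/4618 + 130 - √143/4618)/(-172 - 6966) + 15997/7740 = (600409/4618 - √143/4618)/(-7138) + 15997*(1/7740) = (600409/4618 - √143/4618)*(-1/7138) + 15997/7740 = (-13963/766588 + √143/32963284) + 15997/7740 = 1519379327/741673890 + √143/32963284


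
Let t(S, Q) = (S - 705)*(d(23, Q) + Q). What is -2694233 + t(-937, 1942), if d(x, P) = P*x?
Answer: -79224569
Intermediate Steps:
t(S, Q) = 24*Q*(-705 + S) (t(S, Q) = (S - 705)*(Q*23 + Q) = (-705 + S)*(23*Q + Q) = (-705 + S)*(24*Q) = 24*Q*(-705 + S))
-2694233 + t(-937, 1942) = -2694233 + 24*1942*(-705 - 937) = -2694233 + 24*1942*(-1642) = -2694233 - 76530336 = -79224569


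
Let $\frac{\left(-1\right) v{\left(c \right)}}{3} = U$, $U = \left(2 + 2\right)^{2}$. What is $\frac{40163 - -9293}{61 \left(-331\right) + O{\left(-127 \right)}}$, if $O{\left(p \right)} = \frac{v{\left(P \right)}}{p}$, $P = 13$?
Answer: $- \frac{6280912}{2564209} \approx -2.4495$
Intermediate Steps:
$U = 16$ ($U = 4^{2} = 16$)
$v{\left(c \right)} = -48$ ($v{\left(c \right)} = \left(-3\right) 16 = -48$)
$O{\left(p \right)} = - \frac{48}{p}$
$\frac{40163 - -9293}{61 \left(-331\right) + O{\left(-127 \right)}} = \frac{40163 - -9293}{61 \left(-331\right) - \frac{48}{-127}} = \frac{40163 + \left(-4193 + 13486\right)}{-20191 - - \frac{48}{127}} = \frac{40163 + 9293}{-20191 + \frac{48}{127}} = \frac{49456}{- \frac{2564209}{127}} = 49456 \left(- \frac{127}{2564209}\right) = - \frac{6280912}{2564209}$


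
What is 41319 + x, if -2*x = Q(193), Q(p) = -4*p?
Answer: 41705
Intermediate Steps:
x = 386 (x = -(-2)*193 = -½*(-772) = 386)
41319 + x = 41319 + 386 = 41705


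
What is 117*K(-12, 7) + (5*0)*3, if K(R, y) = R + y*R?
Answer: -11232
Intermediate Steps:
K(R, y) = R + R*y
117*K(-12, 7) + (5*0)*3 = 117*(-12*(1 + 7)) + (5*0)*3 = 117*(-12*8) + 0*3 = 117*(-96) + 0 = -11232 + 0 = -11232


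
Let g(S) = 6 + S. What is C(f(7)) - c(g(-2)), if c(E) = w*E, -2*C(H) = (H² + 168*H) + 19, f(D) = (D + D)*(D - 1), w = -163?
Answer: -19883/2 ≈ -9941.5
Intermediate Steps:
f(D) = 2*D*(-1 + D) (f(D) = (2*D)*(-1 + D) = 2*D*(-1 + D))
C(H) = -19/2 - 84*H - H²/2 (C(H) = -((H² + 168*H) + 19)/2 = -(19 + H² + 168*H)/2 = -19/2 - 84*H - H²/2)
c(E) = -163*E
C(f(7)) - c(g(-2)) = (-19/2 - 168*7*(-1 + 7) - 196*(-1 + 7)²/2) - (-163)*(6 - 2) = (-19/2 - 168*7*6 - (2*7*6)²/2) - (-163)*4 = (-19/2 - 84*84 - ½*84²) - 1*(-652) = (-19/2 - 7056 - ½*7056) + 652 = (-19/2 - 7056 - 3528) + 652 = -21187/2 + 652 = -19883/2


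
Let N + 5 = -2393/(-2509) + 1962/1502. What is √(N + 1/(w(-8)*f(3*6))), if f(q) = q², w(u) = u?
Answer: 5*I*√2017501959564962/135666648 ≈ 1.6554*I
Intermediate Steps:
N = -5162823/1884259 (N = -5 + (-2393/(-2509) + 1962/1502) = -5 + (-2393*(-1/2509) + 1962*(1/1502)) = -5 + (2393/2509 + 981/751) = -5 + 4258472/1884259 = -5162823/1884259 ≈ -2.7400)
√(N + 1/(w(-8)*f(3*6))) = √(-5162823/1884259 + 1/((-8)*((3*6)²))) = √(-5162823/1884259 - 1/(8*(18²))) = √(-5162823/1884259 - ⅛/324) = √(-5162823/1884259 - ⅛*1/324) = √(-5162823/1884259 - 1/2592) = √(-13383921475/4883999328) = 5*I*√2017501959564962/135666648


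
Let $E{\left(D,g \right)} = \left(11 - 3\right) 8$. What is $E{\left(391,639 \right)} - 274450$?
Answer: $-274386$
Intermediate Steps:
$E{\left(D,g \right)} = 64$ ($E{\left(D,g \right)} = 8 \cdot 8 = 64$)
$E{\left(391,639 \right)} - 274450 = 64 - 274450 = -274386$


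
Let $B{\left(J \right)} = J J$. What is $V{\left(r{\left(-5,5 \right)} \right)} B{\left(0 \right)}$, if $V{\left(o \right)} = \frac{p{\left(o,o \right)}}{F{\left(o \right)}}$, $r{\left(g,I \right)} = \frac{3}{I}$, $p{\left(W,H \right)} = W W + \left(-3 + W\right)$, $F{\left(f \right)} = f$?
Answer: $0$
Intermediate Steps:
$p{\left(W,H \right)} = -3 + W + W^{2}$ ($p{\left(W,H \right)} = W^{2} + \left(-3 + W\right) = -3 + W + W^{2}$)
$V{\left(o \right)} = \frac{-3 + o + o^{2}}{o}$
$B{\left(J \right)} = J^{2}$
$V{\left(r{\left(-5,5 \right)} \right)} B{\left(0 \right)} = \left(1 + \frac{3}{5} - \frac{3}{3 \cdot \frac{1}{5}}\right) 0^{2} = \left(1 + 3 \cdot \frac{1}{5} - \frac{3}{3 \cdot \frac{1}{5}}\right) 0 = \left(1 + \frac{3}{5} - \frac{3}{\frac{3}{5}}\right) 0 = \left(1 + \frac{3}{5} - 5\right) 0 = \left(- \frac{17}{5}\right) 0 = 0$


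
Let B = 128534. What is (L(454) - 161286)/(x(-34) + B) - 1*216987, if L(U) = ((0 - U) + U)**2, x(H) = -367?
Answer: -27810734115/128167 ≈ -2.1699e+5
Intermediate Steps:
L(U) = 0 (L(U) = (-U + U)**2 = 0**2 = 0)
(L(454) - 161286)/(x(-34) + B) - 1*216987 = (0 - 161286)/(-367 + 128534) - 1*216987 = -161286/128167 - 216987 = -27810734115/128167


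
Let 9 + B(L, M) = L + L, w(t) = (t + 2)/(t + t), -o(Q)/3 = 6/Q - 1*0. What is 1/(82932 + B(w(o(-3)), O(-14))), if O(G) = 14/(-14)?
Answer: 3/248773 ≈ 1.2059e-5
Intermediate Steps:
O(G) = -1 (O(G) = 14*(-1/14) = -1)
o(Q) = -18/Q (o(Q) = -3*(6/Q - 1*0) = -3*(6/Q + 0) = -18/Q)
w(t) = (2 + t)/(2*t) (w(t) = (2 + t)/((2*t)) = (2 + t)*(1/(2*t)) = (2 + t)/(2*t))
B(L, M) = -9 + 2*L (B(L, M) = -9 + (L + L) = -9 + 2*L)
1/(82932 + B(w(o(-3)), O(-14))) = 1/(82932 + (-9 + 2*((2 - 18/(-3))/(2*((-18/(-3))))))) = 1/(82932 + (-9 + 2*((2 - 18*(-⅓))/(2*((-18*(-⅓))))))) = 1/(82932 + (-9 + 2*((½)*(2 + 6)/6))) = 1/(82932 + (-9 + 2*((½)*(⅙)*8))) = 1/(82932 + (-9 + 2*(⅔))) = 1/(82932 + (-9 + 4/3)) = 1/(82932 - 23/3) = 1/(248773/3) = 3/248773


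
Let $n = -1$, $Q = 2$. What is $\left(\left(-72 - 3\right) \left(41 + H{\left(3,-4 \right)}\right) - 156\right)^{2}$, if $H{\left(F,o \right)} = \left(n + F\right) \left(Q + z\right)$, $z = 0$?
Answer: $12467961$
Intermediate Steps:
$H{\left(F,o \right)} = -2 + 2 F$ ($H{\left(F,o \right)} = \left(-1 + F\right) \left(2 + 0\right) = \left(-1 + F\right) 2 = -2 + 2 F$)
$\left(\left(-72 - 3\right) \left(41 + H{\left(3,-4 \right)}\right) - 156\right)^{2} = \left(\left(-72 - 3\right) \left(41 + \left(-2 + 2 \cdot 3\right)\right) - 156\right)^{2} = \left(- 75 \left(41 + \left(-2 + 6\right)\right) - 156\right)^{2} = \left(- 75 \left(41 + 4\right) - 156\right)^{2} = \left(\left(-75\right) 45 - 156\right)^{2} = \left(-3375 - 156\right)^{2} = \left(-3531\right)^{2} = 12467961$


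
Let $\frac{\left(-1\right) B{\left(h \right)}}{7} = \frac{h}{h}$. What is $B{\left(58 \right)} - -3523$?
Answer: $3516$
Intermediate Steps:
$B{\left(h \right)} = -7$ ($B{\left(h \right)} = - 7 \frac{h}{h} = \left(-7\right) 1 = -7$)
$B{\left(58 \right)} - -3523 = -7 - -3523 = -7 + 3523 = 3516$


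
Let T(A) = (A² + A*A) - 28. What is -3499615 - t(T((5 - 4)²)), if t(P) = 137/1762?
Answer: -6166321767/1762 ≈ -3.4996e+6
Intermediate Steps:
T(A) = -28 + 2*A² (T(A) = (A² + A²) - 28 = 2*A² - 28 = -28 + 2*A²)
t(P) = 137/1762 (t(P) = 137*(1/1762) = 137/1762)
-3499615 - t(T((5 - 4)²)) = -3499615 - 1*137/1762 = -3499615 - 137/1762 = -6166321767/1762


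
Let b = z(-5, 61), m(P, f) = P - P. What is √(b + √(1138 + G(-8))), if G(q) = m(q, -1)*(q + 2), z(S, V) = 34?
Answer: √(34 + √1138) ≈ 8.2301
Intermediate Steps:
m(P, f) = 0
G(q) = 0 (G(q) = 0*(q + 2) = 0*(2 + q) = 0)
b = 34
√(b + √(1138 + G(-8))) = √(34 + √(1138 + 0)) = √(34 + √1138)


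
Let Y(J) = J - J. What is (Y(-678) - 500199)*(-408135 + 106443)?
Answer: 150906036708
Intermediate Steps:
Y(J) = 0
(Y(-678) - 500199)*(-408135 + 106443) = (0 - 500199)*(-408135 + 106443) = -500199*(-301692) = 150906036708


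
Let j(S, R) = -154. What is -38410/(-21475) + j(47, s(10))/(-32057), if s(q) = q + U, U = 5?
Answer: 246923304/137684815 ≈ 1.7934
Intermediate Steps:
s(q) = 5 + q (s(q) = q + 5 = 5 + q)
-38410/(-21475) + j(47, s(10))/(-32057) = -38410/(-21475) - 154/(-32057) = -38410*(-1/21475) - 154*(-1/32057) = 7682/4295 + 154/32057 = 246923304/137684815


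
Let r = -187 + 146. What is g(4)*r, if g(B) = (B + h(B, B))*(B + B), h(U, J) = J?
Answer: -2624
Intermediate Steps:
r = -41
g(B) = 4*B² (g(B) = (B + B)*(B + B) = (2*B)*(2*B) = 4*B²)
g(4)*r = (4*4²)*(-41) = (4*16)*(-41) = 64*(-41) = -2624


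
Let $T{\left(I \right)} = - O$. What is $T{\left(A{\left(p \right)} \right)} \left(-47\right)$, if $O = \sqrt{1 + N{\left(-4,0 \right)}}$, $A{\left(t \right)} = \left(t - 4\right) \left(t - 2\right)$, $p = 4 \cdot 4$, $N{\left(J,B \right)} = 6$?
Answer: $47 \sqrt{7} \approx 124.35$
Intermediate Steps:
$p = 16$
$A{\left(t \right)} = \left(-4 + t\right) \left(-2 + t\right)$
$O = \sqrt{7}$ ($O = \sqrt{1 + 6} = \sqrt{7} \approx 2.6458$)
$T{\left(I \right)} = - \sqrt{7}$
$T{\left(A{\left(p \right)} \right)} \left(-47\right) = - \sqrt{7} \left(-47\right) = 47 \sqrt{7}$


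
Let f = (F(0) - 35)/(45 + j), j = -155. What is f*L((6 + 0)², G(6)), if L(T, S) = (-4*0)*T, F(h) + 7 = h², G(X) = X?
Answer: 0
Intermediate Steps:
F(h) = -7 + h²
f = 21/55 (f = ((-7 + 0²) - 35)/(45 - 155) = ((-7 + 0) - 35)/(-110) = (-7 - 35)*(-1/110) = -42*(-1/110) = 21/55 ≈ 0.38182)
L(T, S) = 0 (L(T, S) = 0*T = 0)
f*L((6 + 0)², G(6)) = (21/55)*0 = 0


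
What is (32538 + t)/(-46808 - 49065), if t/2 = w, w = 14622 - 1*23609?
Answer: -14564/95873 ≈ -0.15191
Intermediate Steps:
w = -8987 (w = 14622 - 23609 = -8987)
t = -17974 (t = 2*(-8987) = -17974)
(32538 + t)/(-46808 - 49065) = (32538 - 17974)/(-46808 - 49065) = 14564/(-95873) = 14564*(-1/95873) = -14564/95873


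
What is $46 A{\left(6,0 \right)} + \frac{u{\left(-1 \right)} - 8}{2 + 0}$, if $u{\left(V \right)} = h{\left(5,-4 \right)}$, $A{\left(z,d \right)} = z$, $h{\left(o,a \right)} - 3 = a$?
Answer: $\frac{543}{2} \approx 271.5$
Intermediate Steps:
$h{\left(o,a \right)} = 3 + a$
$u{\left(V \right)} = -1$ ($u{\left(V \right)} = 3 - 4 = -1$)
$46 A{\left(6,0 \right)} + \frac{u{\left(-1 \right)} - 8}{2 + 0} = 46 \cdot 6 + \frac{-1 - 8}{2 + 0} = 276 - \frac{9}{2} = \frac{543}{2}$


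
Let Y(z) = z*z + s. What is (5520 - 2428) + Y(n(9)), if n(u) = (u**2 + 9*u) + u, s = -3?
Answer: 32330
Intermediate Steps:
n(u) = u**2 + 10*u
Y(z) = -3 + z**2 (Y(z) = z*z - 3 = z**2 - 3 = -3 + z**2)
(5520 - 2428) + Y(n(9)) = (5520 - 2428) + (-3 + (9*(10 + 9))**2) = 3092 + (-3 + (9*19)**2) = 3092 + (-3 + 171**2) = 3092 + (-3 + 29241) = 3092 + 29238 = 32330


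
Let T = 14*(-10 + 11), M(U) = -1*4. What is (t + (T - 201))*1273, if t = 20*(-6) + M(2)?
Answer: -395903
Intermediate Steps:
M(U) = -4
T = 14 (T = 14*1 = 14)
t = -124 (t = 20*(-6) - 4 = -120 - 4 = -124)
(t + (T - 201))*1273 = (-124 + (14 - 201))*1273 = (-124 - 187)*1273 = -311*1273 = -395903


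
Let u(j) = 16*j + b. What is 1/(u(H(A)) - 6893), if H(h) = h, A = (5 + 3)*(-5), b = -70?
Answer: -1/7603 ≈ -0.00013153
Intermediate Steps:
A = -40 (A = 8*(-5) = -40)
u(j) = -70 + 16*j (u(j) = 16*j - 70 = -70 + 16*j)
1/(u(H(A)) - 6893) = 1/((-70 + 16*(-40)) - 6893) = 1/((-70 - 640) - 6893) = 1/(-710 - 6893) = 1/(-7603) = -1/7603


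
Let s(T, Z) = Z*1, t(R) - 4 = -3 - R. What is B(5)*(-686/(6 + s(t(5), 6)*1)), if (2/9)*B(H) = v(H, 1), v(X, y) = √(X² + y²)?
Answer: -1029*√26/4 ≈ -1311.7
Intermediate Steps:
t(R) = 1 - R (t(R) = 4 + (-3 - R) = 1 - R)
s(T, Z) = Z
B(H) = 9*√(1 + H²)/2 (B(H) = 9*√(H² + 1²)/2 = 9*√(H² + 1)/2 = 9*√(1 + H²)/2)
B(5)*(-686/(6 + s(t(5), 6)*1)) = (9*√(1 + 5²)/2)*(-686/(6 + 6*1)) = (9*√(1 + 25)/2)*(-686/(6 + 6)) = (9*√26/2)*(-686/12) = (9*√26/2)*(-686*1/12) = (9*√26/2)*(-343/6) = -1029*√26/4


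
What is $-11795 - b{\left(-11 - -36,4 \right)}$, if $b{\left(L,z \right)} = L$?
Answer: $-11820$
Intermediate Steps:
$-11795 - b{\left(-11 - -36,4 \right)} = -11795 - \left(-11 - -36\right) = -11795 - \left(-11 + 36\right) = -11795 - 25 = -11820$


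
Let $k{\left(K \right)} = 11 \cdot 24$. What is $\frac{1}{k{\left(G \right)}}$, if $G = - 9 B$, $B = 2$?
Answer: $\frac{1}{264} \approx 0.0037879$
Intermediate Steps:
$G = -18$ ($G = \left(-9\right) 2 = -18$)
$k{\left(K \right)} = 264$
$\frac{1}{k{\left(G \right)}} = \frac{1}{264}$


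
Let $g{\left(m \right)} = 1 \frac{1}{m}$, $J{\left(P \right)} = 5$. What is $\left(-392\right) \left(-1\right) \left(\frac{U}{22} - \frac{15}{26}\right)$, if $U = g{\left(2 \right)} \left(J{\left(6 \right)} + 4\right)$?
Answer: $- \frac{20874}{143} \approx -145.97$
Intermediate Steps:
$g{\left(m \right)} = \frac{1}{m}$
$U = \frac{9}{2}$ ($U = \frac{5 + 4}{2} = \frac{1}{2} \cdot 9 = \frac{9}{2} \approx 4.5$)
$\left(-392\right) \left(-1\right) \left(\frac{U}{22} - \frac{15}{26}\right) = \left(-392\right) \left(-1\right) \left(\frac{9}{2 \cdot 22} - \frac{15}{26}\right) = 392 \left(\frac{9}{2} \cdot \frac{1}{22} - \frac{15}{26}\right) = 392 \left(\frac{9}{44} - \frac{15}{26}\right) = 392 \left(- \frac{213}{572}\right) = - \frac{20874}{143}$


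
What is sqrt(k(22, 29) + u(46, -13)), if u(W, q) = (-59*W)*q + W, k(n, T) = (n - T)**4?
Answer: sqrt(37729) ≈ 194.24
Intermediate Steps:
u(W, q) = W - 59*W*q (u(W, q) = -59*W*q + W = W - 59*W*q)
sqrt(k(22, 29) + u(46, -13)) = sqrt((29 - 1*22)**4 + 46*(1 - 59*(-13))) = sqrt((29 - 22)**4 + 46*(1 + 767)) = sqrt(7**4 + 46*768) = sqrt(2401 + 35328) = sqrt(37729)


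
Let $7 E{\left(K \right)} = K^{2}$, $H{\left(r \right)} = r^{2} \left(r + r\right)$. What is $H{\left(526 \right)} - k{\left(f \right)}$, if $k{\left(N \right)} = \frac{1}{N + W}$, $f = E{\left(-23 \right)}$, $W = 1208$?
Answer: $\frac{2615202420713}{8985} \approx 2.9106 \cdot 10^{8}$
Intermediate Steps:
$H{\left(r \right)} = 2 r^{3}$ ($H{\left(r \right)} = r^{2} \cdot 2 r = 2 r^{3}$)
$E{\left(K \right)} = \frac{K^{2}}{7}$
$f = \frac{529}{7}$ ($f = \frac{\left(-23\right)^{2}}{7} = \frac{1}{7} \cdot 529 = \frac{529}{7} \approx 75.571$)
$k{\left(N \right)} = \frac{1}{1208 + N}$ ($k{\left(N \right)} = \frac{1}{N + 1208} = \frac{1}{1208 + N}$)
$H{\left(526 \right)} - k{\left(f \right)} = 2 \cdot 526^{3} - \frac{1}{1208 + \frac{529}{7}} = 2 \cdot 145531576 - \frac{1}{\frac{8985}{7}} = 291063152 - \frac{7}{8985} = \frac{2615202420713}{8985}$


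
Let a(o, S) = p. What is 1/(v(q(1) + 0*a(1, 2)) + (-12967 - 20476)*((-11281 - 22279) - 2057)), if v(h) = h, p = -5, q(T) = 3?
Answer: 1/1191139334 ≈ 8.3953e-10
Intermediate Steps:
a(o, S) = -5
1/(v(q(1) + 0*a(1, 2)) + (-12967 - 20476)*((-11281 - 22279) - 2057)) = 1/((3 + 0*(-5)) + (-12967 - 20476)*((-11281 - 22279) - 2057)) = 1/((3 + 0) - 33443*(-33560 - 2057)) = 1/(3 - 33443*(-35617)) = 1/(3 + 1191139331) = 1/1191139334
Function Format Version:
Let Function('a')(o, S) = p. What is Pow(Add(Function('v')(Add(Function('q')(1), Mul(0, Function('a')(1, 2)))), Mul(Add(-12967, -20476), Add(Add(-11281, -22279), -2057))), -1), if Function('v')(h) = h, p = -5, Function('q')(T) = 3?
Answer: Rational(1, 1191139334) ≈ 8.3953e-10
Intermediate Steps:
Function('a')(o, S) = -5
Pow(Add(Function('v')(Add(Function('q')(1), Mul(0, Function('a')(1, 2)))), Mul(Add(-12967, -20476), Add(Add(-11281, -22279), -2057))), -1) = Pow(Add(Add(3, Mul(0, -5)), Mul(Add(-12967, -20476), Add(Add(-11281, -22279), -2057))), -1) = Pow(Add(Add(3, 0), Mul(-33443, Add(-33560, -2057))), -1) = Pow(Add(3, Mul(-33443, -35617)), -1) = Pow(Add(3, 1191139331), -1) = Pow(1191139334, -1) = Rational(1, 1191139334)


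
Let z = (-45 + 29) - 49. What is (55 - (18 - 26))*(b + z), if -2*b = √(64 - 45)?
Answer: -4095 - 63*√19/2 ≈ -4232.3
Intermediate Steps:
b = -√19/2 (b = -√(64 - 45)/2 = -√19/2 ≈ -2.1795)
z = -65 (z = -16 - 49 = -65)
(55 - (18 - 26))*(b + z) = (55 - (18 - 26))*(-√19/2 - 65) = (55 - 1*(-8))*(-65 - √19/2) = (55 + 8)*(-65 - √19/2) = 63*(-65 - √19/2) = -4095 - 63*√19/2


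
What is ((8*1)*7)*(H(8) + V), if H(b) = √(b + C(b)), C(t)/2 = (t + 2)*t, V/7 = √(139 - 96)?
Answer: 112*√42 + 392*√43 ≈ 3296.4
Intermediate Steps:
V = 7*√43 (V = 7*√(139 - 96) = 7*√43 ≈ 45.902)
C(t) = 2*t*(2 + t) (C(t) = 2*((t + 2)*t) = 2*((2 + t)*t) = 2*(t*(2 + t)) = 2*t*(2 + t))
H(b) = √(b + 2*b*(2 + b))
((8*1)*7)*(H(8) + V) = ((8*1)*7)*(√(8*(5 + 2*8)) + 7*√43) = (8*7)*(√(8*(5 + 16)) + 7*√43) = 56*(√(8*21) + 7*√43) = 56*(√168 + 7*√43) = 56*(2*√42 + 7*√43) = 112*√42 + 392*√43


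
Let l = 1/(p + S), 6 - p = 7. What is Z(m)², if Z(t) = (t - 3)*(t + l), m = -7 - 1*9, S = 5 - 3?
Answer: 81225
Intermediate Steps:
p = -1 (p = 6 - 1*7 = 6 - 7 = -1)
S = 2
m = -16 (m = -7 - 9 = -16)
l = 1 (l = 1/(-1 + 2) = 1/1 = 1)
Z(t) = (1 + t)*(-3 + t) (Z(t) = (t - 3)*(t + 1) = (-3 + t)*(1 + t) = (1 + t)*(-3 + t))
Z(m)² = (-3 + (-16)² - 2*(-16))² = (-3 + 256 + 32)² = 285² = 81225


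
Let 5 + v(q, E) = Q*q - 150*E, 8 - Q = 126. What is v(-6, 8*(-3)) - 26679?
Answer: -22376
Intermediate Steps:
Q = -118 (Q = 8 - 1*126 = 8 - 126 = -118)
v(q, E) = -5 - 150*E - 118*q (v(q, E) = -5 + (-118*q - 150*E) = -5 + (-150*E - 118*q) = -5 - 150*E - 118*q)
v(-6, 8*(-3)) - 26679 = (-5 - 1200*(-3) - 118*(-6)) - 26679 = (-5 - 150*(-24) + 708) - 26679 = (-5 + 3600 + 708) - 26679 = 4303 - 26679 = -22376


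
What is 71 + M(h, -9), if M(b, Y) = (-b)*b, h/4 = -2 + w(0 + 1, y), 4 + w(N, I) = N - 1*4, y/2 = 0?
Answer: -1225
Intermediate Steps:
y = 0 (y = 2*0 = 0)
w(N, I) = -8 + N (w(N, I) = -4 + (N - 1*4) = -4 + (N - 4) = -4 + (-4 + N) = -8 + N)
h = -36 (h = 4*(-2 + (-8 + (0 + 1))) = 4*(-2 + (-8 + 1)) = 4*(-2 - 7) = 4*(-9) = -36)
M(b, Y) = -b²
71 + M(h, -9) = 71 - 1*(-36)² = 71 - 1*1296 = 71 - 1296 = -1225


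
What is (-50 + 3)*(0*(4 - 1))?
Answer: 0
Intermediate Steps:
(-50 + 3)*(0*(4 - 1)) = -0*3 = -47*0 = 0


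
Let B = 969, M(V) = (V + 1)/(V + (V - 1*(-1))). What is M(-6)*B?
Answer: 4845/11 ≈ 440.45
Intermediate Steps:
M(V) = (1 + V)/(1 + 2*V) (M(V) = (1 + V)/(V + (V + 1)) = (1 + V)/(V + (1 + V)) = (1 + V)/(1 + 2*V))
M(-6)*B = ((1 - 6)/(1 + 2*(-6)))*969 = (-5/(1 - 12))*969 = (-5/(-11))*969 = -1/11*(-5)*969 = (5/11)*969 = 4845/11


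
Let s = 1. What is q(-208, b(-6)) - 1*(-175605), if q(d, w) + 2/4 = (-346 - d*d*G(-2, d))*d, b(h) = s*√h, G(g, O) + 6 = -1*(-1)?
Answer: -89493975/2 ≈ -4.4747e+7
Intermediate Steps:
G(g, O) = -5 (G(g, O) = -6 - 1*(-1) = -6 + 1 = -5)
b(h) = √h (b(h) = 1*√h = √h)
q(d, w) = -½ + d*(-346 + 5*d²) (q(d, w) = -½ + (-346 - d*d*(-5))*d = -½ + (-346 - d²*(-5))*d = -½ + (-346 - (-5)*d²)*d = -½ + (-346 + 5*d²)*d = -½ + d*(-346 + 5*d²))
q(-208, b(-6)) - 1*(-175605) = (-½ - 346*(-208) + 5*(-208)³) - 1*(-175605) = (-½ + 71968 + 5*(-8998912)) + 175605 = (-½ + 71968 - 44994560) + 175605 = -89845185/2 + 175605 = -89493975/2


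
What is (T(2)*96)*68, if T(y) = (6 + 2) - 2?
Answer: 39168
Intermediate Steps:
T(y) = 6 (T(y) = 8 - 2 = 6)
(T(2)*96)*68 = (6*96)*68 = 576*68 = 39168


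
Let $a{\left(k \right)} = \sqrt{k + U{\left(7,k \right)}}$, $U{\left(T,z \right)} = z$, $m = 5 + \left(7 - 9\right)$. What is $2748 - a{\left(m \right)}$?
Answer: $2748 - \sqrt{6} \approx 2745.6$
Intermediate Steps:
$m = 3$ ($m = 5 - 2 = 3$)
$a{\left(k \right)} = \sqrt{2} \sqrt{k}$ ($a{\left(k \right)} = \sqrt{k + k} = \sqrt{2 k} = \sqrt{2} \sqrt{k}$)
$2748 - a{\left(m \right)} = 2748 - \sqrt{2} \sqrt{3} = 2748 - \sqrt{6}$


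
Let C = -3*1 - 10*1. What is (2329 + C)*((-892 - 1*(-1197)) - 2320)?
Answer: -4666740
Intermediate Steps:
C = -13 (C = -3 - 10 = -13)
(2329 + C)*((-892 - 1*(-1197)) - 2320) = (2329 - 13)*((-892 - 1*(-1197)) - 2320) = 2316*((-892 + 1197) - 2320) = 2316*(305 - 2320) = 2316*(-2015) = -4666740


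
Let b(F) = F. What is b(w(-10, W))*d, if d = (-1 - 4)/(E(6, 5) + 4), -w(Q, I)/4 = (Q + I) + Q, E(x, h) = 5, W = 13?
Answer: -140/9 ≈ -15.556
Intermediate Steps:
w(Q, I) = -8*Q - 4*I (w(Q, I) = -4*((Q + I) + Q) = -4*((I + Q) + Q) = -4*(I + 2*Q) = -8*Q - 4*I)
d = -5/9 (d = (-1 - 4)/(5 + 4) = -5/9 ≈ -0.55556)
b(w(-10, W))*d = (-8*(-10) - 4*13)*(-5/9) = (80 - 52)*(-5/9) = 28*(-5/9) = -140/9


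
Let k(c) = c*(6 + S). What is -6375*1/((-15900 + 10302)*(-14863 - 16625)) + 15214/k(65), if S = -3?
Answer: 297974206579/3819179520 ≈ 78.021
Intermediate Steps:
k(c) = 3*c (k(c) = c*(6 - 3) = c*3 = 3*c)
-6375*1/((-15900 + 10302)*(-14863 - 16625)) + 15214/k(65) = -6375*1/((-15900 + 10302)*(-14863 - 16625)) + 15214/((3*65)) = -6375/((-5598*(-31488))) + 15214/195 = -6375/176269824 + 15214*(1/195) = -6375*1/176269824 + 15214/195 = -2125/58756608 + 15214/195 = 297974206579/3819179520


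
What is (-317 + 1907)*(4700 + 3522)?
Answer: 13072980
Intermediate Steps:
(-317 + 1907)*(4700 + 3522) = 1590*8222 = 13072980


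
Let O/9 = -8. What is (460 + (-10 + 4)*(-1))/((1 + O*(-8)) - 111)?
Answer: 1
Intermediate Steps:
O = -72 (O = 9*(-8) = -72)
(460 + (-10 + 4)*(-1))/((1 + O*(-8)) - 111) = (460 + (-10 + 4)*(-1))/((1 - 72*(-8)) - 111) = (460 - 6*(-1))/((1 + 576) - 111) = (460 + 6)/(577 - 111) = 466/466 = 466*(1/466) = 1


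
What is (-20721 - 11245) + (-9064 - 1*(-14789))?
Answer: -26241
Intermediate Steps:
(-20721 - 11245) + (-9064 - 1*(-14789)) = -31966 + (-9064 + 14789) = -31966 + 5725 = -26241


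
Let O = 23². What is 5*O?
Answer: 2645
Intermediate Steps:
O = 529
5*O = 5*529 = 2645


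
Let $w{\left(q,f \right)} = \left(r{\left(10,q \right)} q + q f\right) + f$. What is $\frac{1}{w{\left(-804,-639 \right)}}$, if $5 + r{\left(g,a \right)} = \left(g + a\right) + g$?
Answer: $\frac{1}{1147473} \approx 8.7148 \cdot 10^{-7}$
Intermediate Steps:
$r{\left(g,a \right)} = -5 + a + 2 g$ ($r{\left(g,a \right)} = -5 + \left(\left(g + a\right) + g\right) = -5 + \left(\left(a + g\right) + g\right) = -5 + \left(a + 2 g\right) = -5 + a + 2 g$)
$w{\left(q,f \right)} = f + f q + q \left(15 + q\right)$ ($w{\left(q,f \right)} = \left(\left(-5 + q + 2 \cdot 10\right) q + q f\right) + f = \left(\left(-5 + q + 20\right) q + f q\right) + f = \left(\left(15 + q\right) q + f q\right) + f = \left(q \left(15 + q\right) + f q\right) + f = \left(f q + q \left(15 + q\right)\right) + f = f + f q + q \left(15 + q\right)$)
$\frac{1}{w{\left(-804,-639 \right)}} = \frac{1}{-639 - -513756 - 804 \left(15 - 804\right)} = \frac{1}{-639 + 513756 - -634356} = \frac{1}{-639 + 513756 + 634356} = \frac{1}{1147473}$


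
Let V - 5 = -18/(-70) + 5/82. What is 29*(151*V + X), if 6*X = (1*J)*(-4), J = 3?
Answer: 66670217/2870 ≈ 23230.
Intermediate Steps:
V = 15263/2870 (V = 5 + (-18/(-70) + 5/82) = 5 + (-18*(-1/70) + 5*(1/82)) = 5 + (9/35 + 5/82) = 5 + 913/2870 = 15263/2870 ≈ 5.3181)
X = -2 (X = ((1*3)*(-4))/6 = (3*(-4))/6 = (⅙)*(-12) = -2)
29*(151*V + X) = 29*(151*(15263/2870) - 2) = 29*(2304713/2870 - 2) = 29*(2298973/2870) = 66670217/2870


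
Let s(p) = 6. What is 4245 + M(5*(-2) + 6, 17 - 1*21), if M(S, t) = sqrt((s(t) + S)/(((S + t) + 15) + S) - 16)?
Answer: 4245 + I*sqrt(138)/3 ≈ 4245.0 + 3.9158*I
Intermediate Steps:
M(S, t) = sqrt(-16 + (6 + S)/(15 + t + 2*S)) (M(S, t) = sqrt((6 + S)/(((S + t) + 15) + S) - 16) = sqrt((6 + S)/((15 + S + t) + S) - 16) = sqrt((6 + S)/(15 + t + 2*S) - 16) = sqrt(-16 + (6 + S)/(15 + t + 2*S)))
4245 + M(5*(-2) + 6, 17 - 1*21) = 4245 + sqrt((-234 - 31*(5*(-2) + 6) - 16*(17 - 1*21))/(15 + (17 - 1*21) + 2*(5*(-2) + 6))) = 4245 + sqrt((-234 - 31*(-10 + 6) - 16*(17 - 21))/(15 + (17 - 21) + 2*(-10 + 6))) = 4245 + sqrt((-234 - 31*(-4) - 16*(-4))/(15 - 4 + 2*(-4))) = 4245 + sqrt((-234 + 124 + 64)/(15 - 4 - 8)) = 4245 + sqrt(-46/3) = 4245 + I*sqrt(138)/3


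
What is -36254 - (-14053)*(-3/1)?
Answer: -78413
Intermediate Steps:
-36254 - (-14053)*(-3/1) = -36254 - (-14053)*(-3*1) = -36254 - (-14053)*(-3) = -36254 - 1*42159 = -36254 - 42159 = -78413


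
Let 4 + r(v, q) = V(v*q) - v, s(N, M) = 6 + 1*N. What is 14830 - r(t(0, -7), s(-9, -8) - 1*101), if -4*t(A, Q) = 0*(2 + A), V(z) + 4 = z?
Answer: 14838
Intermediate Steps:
s(N, M) = 6 + N
V(z) = -4 + z
t(A, Q) = 0 (t(A, Q) = -0*(2 + A) = -1/4*0 = 0)
r(v, q) = -8 - v + q*v (r(v, q) = -4 + ((-4 + v*q) - v) = -4 + ((-4 + q*v) - v) = -4 + (-4 - v + q*v) = -8 - v + q*v)
14830 - r(t(0, -7), s(-9, -8) - 1*101) = 14830 - (-8 - 1*0 + ((6 - 9) - 1*101)*0) = 14830 - (-8 + 0 + (-3 - 101)*0) = 14830 - (-8 + 0 - 104*0) = 14830 - (-8 + 0 + 0) = 14830 - 1*(-8) = 14830 + 8 = 14838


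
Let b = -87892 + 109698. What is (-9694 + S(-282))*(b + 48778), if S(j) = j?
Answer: -704145984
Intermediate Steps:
b = 21806
(-9694 + S(-282))*(b + 48778) = (-9694 - 282)*(21806 + 48778) = -9976*70584 = -704145984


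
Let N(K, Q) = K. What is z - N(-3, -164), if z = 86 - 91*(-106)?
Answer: 9735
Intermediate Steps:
z = 9732 (z = 86 + 9646 = 9732)
z - N(-3, -164) = 9732 - 1*(-3) = 9732 + 3 = 9735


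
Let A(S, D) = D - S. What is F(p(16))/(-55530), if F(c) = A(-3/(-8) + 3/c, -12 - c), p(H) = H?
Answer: 457/888480 ≈ 0.00051436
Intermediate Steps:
F(c) = -99/8 - c - 3/c (F(c) = (-12 - c) - (-3/(-8) + 3/c) = (-12 - c) - (-3*(-⅛) + 3/c) = (-12 - c) - (3/8 + 3/c) = (-12 - c) + (-3/8 - 3/c) = -99/8 - c - 3/c)
F(p(16))/(-55530) = (-99/8 - 1*16 - 3/16)/(-55530) = (-99/8 - 16 - 3*1/16)*(-1/55530) = (-99/8 - 16 - 3/16)*(-1/55530) = -457/16*(-1/55530) = 457/888480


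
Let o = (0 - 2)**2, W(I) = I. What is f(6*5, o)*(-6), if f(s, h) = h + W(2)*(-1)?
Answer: -12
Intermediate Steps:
o = 4 (o = (-2)**2 = 4)
f(s, h) = -2 + h (f(s, h) = h + 2*(-1) = h - 2 = -2 + h)
f(6*5, o)*(-6) = (-2 + 4)*(-6) = 2*(-6) = -12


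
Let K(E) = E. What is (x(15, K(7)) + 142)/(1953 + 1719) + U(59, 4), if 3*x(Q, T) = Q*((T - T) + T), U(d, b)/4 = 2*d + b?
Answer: 597371/1224 ≈ 488.05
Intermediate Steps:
U(d, b) = 4*b + 8*d (U(d, b) = 4*(2*d + b) = 4*(b + 2*d) = 4*b + 8*d)
x(Q, T) = Q*T/3 (x(Q, T) = (Q*((T - T) + T))/3 = (Q*(0 + T))/3 = (Q*T)/3 = Q*T/3)
(x(15, K(7)) + 142)/(1953 + 1719) + U(59, 4) = ((⅓)*15*7 + 142)/(1953 + 1719) + (4*4 + 8*59) = (35 + 142)/3672 + (16 + 472) = 177*(1/3672) + 488 = 59/1224 + 488 = 597371/1224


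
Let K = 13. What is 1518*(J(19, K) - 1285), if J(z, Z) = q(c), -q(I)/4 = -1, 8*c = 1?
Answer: -1944558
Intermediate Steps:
c = ⅛ (c = (⅛)*1 = ⅛ ≈ 0.12500)
q(I) = 4 (q(I) = -4*(-1) = 4)
J(z, Z) = 4
1518*(J(19, K) - 1285) = 1518*(4 - 1285) = 1518*(-1281) = -1944558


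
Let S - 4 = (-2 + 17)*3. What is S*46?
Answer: 2254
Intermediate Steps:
S = 49 (S = 4 + (-2 + 17)*3 = 4 + 15*3 = 4 + 45 = 49)
S*46 = 49*46 = 2254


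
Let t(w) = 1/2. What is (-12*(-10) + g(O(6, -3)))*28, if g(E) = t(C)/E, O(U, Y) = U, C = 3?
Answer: 10087/3 ≈ 3362.3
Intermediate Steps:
t(w) = ½
g(E) = 1/(2*E)
(-12*(-10) + g(O(6, -3)))*28 = (-12*(-10) + (½)/6)*28 = (120 + (½)*(⅙))*28 = (120 + 1/12)*28 = (1441/12)*28 = 10087/3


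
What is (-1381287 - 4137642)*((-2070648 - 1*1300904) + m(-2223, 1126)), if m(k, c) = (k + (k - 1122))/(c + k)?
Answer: 20412238920868704/1097 ≈ 1.8607e+13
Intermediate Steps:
m(k, c) = (-1122 + 2*k)/(c + k) (m(k, c) = (k + (-1122 + k))/(c + k) = (-1122 + 2*k)/(c + k))
(-1381287 - 4137642)*((-2070648 - 1*1300904) + m(-2223, 1126)) = (-1381287 - 4137642)*((-2070648 - 1*1300904) + 2*(-561 - 2223)/(1126 - 2223)) = -5518929*((-2070648 - 1300904) + 2*(-2784)/(-1097)) = -5518929*(-3371552 + 2*(-1/1097)*(-2784)) = -5518929*(-3371552 + 5568/1097) = -5518929*(-3698586976/1097) = 20412238920868704/1097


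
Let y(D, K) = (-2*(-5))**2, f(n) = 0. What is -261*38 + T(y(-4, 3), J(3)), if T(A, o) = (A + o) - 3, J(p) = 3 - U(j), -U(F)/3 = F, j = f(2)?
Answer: -9818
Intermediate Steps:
j = 0
U(F) = -3*F
J(p) = 3 (J(p) = 3 - (-3)*0 = 3 - 1*0 = 3 + 0 = 3)
y(D, K) = 100 (y(D, K) = 10**2 = 100)
T(A, o) = -3 + A + o
-261*38 + T(y(-4, 3), J(3)) = -261*38 + (-3 + 100 + 3) = -9918 + 100 = -9818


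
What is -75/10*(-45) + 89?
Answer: 853/2 ≈ 426.50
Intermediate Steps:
-75/10*(-45) + 89 = -75*⅒*(-45) + 89 = -15/2*(-45) + 89 = 675/2 + 89 = 853/2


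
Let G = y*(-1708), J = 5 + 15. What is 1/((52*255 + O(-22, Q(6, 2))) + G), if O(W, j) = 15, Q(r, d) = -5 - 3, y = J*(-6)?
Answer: 1/218235 ≈ 4.5822e-6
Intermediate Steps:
J = 20
y = -120 (y = 20*(-6) = -120)
Q(r, d) = -8
G = 204960 (G = -120*(-1708) = 204960)
1/((52*255 + O(-22, Q(6, 2))) + G) = 1/((52*255 + 15) + 204960) = 1/((13260 + 15) + 204960) = 1/(13275 + 204960) = 1/218235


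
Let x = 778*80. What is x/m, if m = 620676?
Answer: 15560/155169 ≈ 0.10028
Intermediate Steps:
x = 62240
x/m = 62240/620676 = 62240*(1/620676) = 15560/155169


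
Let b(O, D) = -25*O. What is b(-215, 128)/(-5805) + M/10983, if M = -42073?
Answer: -470182/98847 ≈ -4.7567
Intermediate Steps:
b(-215, 128)/(-5805) + M/10983 = -25*(-215)/(-5805) - 42073/10983 = 5375*(-1/5805) - 42073*1/10983 = -25/27 - 42073/10983 = -470182/98847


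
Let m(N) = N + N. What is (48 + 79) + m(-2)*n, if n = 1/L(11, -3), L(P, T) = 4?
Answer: 126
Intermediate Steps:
m(N) = 2*N
n = ¼ (n = 1/4 = ¼ ≈ 0.25000)
(48 + 79) + m(-2)*n = (48 + 79) + (2*(-2))*(¼) = 127 - 4*¼ = 127 - 1 = 126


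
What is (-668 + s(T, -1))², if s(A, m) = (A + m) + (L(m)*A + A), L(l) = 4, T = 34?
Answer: 216225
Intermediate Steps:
s(A, m) = m + 6*A (s(A, m) = (A + m) + (4*A + A) = (A + m) + 5*A = m + 6*A)
(-668 + s(T, -1))² = (-668 + (-1 + 6*34))² = (-668 + (-1 + 204))² = (-668 + 203)² = (-465)² = 216225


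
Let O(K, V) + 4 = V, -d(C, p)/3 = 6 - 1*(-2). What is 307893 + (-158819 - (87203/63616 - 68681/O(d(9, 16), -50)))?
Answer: 253867313039/1717632 ≈ 1.4780e+5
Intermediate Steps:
d(C, p) = -24 (d(C, p) = -3*(6 - 1*(-2)) = -3*(6 + 2) = -3*8 = -24)
O(K, V) = -4 + V
307893 + (-158819 - (87203/63616 - 68681/O(d(9, 16), -50))) = 307893 + (-158819 - (87203/63616 - 68681/(-4 - 50))) = 307893 + (-158819 - (87203*(1/63616) - 68681/(-54))) = 307893 + (-158819 - (87203/63616 - 68681*(-1/54))) = 307893 + (-158819 - (87203/63616 + 68681/54)) = 307893 + (-158819 - 1*2186959729/1717632) = 307893 + (-158819 - 2186959729/1717632) = 307893 - 274979556337/1717632 = 253867313039/1717632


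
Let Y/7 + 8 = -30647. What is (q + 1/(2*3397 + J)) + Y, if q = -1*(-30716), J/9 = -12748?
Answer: -19846452123/107938 ≈ -1.8387e+5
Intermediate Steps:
J = -114732 (J = 9*(-12748) = -114732)
Y = -214585 (Y = -56 + 7*(-30647) = -56 - 214529 = -214585)
q = 30716
(q + 1/(2*3397 + J)) + Y = (30716 + 1/(2*3397 - 114732)) - 214585 = (30716 + 1/(6794 - 114732)) - 214585 = (30716 + 1/(-107938)) - 214585 = (30716 - 1/107938) - 214585 = 3315423607/107938 - 214585 = -19846452123/107938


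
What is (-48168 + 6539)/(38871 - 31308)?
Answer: -41629/7563 ≈ -5.5043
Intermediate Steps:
(-48168 + 6539)/(38871 - 31308) = -41629/7563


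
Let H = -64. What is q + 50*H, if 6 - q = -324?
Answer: -2870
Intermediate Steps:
q = 330 (q = 6 - 1*(-324) = 6 + 324 = 330)
q + 50*H = 330 + 50*(-64) = 330 - 3200 = -2870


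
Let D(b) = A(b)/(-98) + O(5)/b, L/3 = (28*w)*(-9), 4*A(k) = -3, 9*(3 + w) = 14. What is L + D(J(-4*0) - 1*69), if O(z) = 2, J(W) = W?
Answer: 29535839/27048 ≈ 1092.0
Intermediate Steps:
w = -13/9 (w = -3 + (⅑)*14 = -3 + 14/9 = -13/9 ≈ -1.4444)
A(k) = -¾ (A(k) = (¼)*(-3) = -¾)
L = 1092 (L = 3*((28*(-13/9))*(-9)) = 3*(-364/9*(-9)) = 3*364 = 1092)
D(b) = 3/392 + 2/b (D(b) = -¾/(-98) + 2/b = -¾*(-1/98) + 2/b = 3/392 + 2/b)
L + D(J(-4*0) - 1*69) = 1092 + (3/392 + 2/(-4*0 - 1*69)) = 1092 + (3/392 + 2/(0 - 69)) = 1092 + (3/392 + 2/(-69)) = 1092 + (3/392 + 2*(-1/69)) = 1092 + (3/392 - 2/69) = 1092 - 577/27048 = 29535839/27048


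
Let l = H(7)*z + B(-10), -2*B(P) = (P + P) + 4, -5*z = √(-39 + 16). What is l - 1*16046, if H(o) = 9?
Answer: -16038 - 9*I*√23/5 ≈ -16038.0 - 8.6325*I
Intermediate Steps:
z = -I*√23/5 (z = -√(-39 + 16)/5 = -I*√23/5 ≈ -0.95917*I)
B(P) = -2 - P (B(P) = -((P + P) + 4)/2 = -(2*P + 4)/2 = -(4 + 2*P)/2 = -2 - P)
l = 8 - 9*I*√23/5 (l = 9*(-I*√23/5) + (-2 - 1*(-10)) = -9*I*√23/5 + (-2 + 10) = -9*I*√23/5 + 8 = 8 - 9*I*√23/5 ≈ 8.0 - 8.6325*I)
l - 1*16046 = (8 - 9*I*√23/5) - 1*16046 = (8 - 9*I*√23/5) - 16046 = -16038 - 9*I*√23/5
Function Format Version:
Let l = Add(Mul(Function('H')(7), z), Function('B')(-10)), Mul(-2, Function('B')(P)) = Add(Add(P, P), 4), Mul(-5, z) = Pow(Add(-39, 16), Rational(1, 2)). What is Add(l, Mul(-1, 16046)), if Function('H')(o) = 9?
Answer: Add(-16038, Mul(Rational(-9, 5), I, Pow(23, Rational(1, 2)))) ≈ Add(-16038., Mul(-8.6325, I))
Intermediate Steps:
z = Mul(Rational(-1, 5), I, Pow(23, Rational(1, 2))) (z = Mul(Rational(-1, 5), Pow(Add(-39, 16), Rational(1, 2))) = Mul(Rational(-1, 5), Pow(-23, Rational(1, 2))) = Mul(Rational(-1, 5), Mul(I, Pow(23, Rational(1, 2)))) = Mul(Rational(-1, 5), I, Pow(23, Rational(1, 2))) ≈ Mul(-0.95917, I))
Function('B')(P) = Add(-2, Mul(-1, P)) (Function('B')(P) = Mul(Rational(-1, 2), Add(Add(P, P), 4)) = Mul(Rational(-1, 2), Add(Mul(2, P), 4)) = Mul(Rational(-1, 2), Add(4, Mul(2, P))) = Add(-2, Mul(-1, P)))
l = Add(8, Mul(Rational(-9, 5), I, Pow(23, Rational(1, 2)))) (l = Add(Mul(9, Mul(Rational(-1, 5), I, Pow(23, Rational(1, 2)))), Add(-2, Mul(-1, -10))) = Add(Mul(Rational(-9, 5), I, Pow(23, Rational(1, 2))), Add(-2, 10)) = Add(Mul(Rational(-9, 5), I, Pow(23, Rational(1, 2))), 8) = Add(8, Mul(Rational(-9, 5), I, Pow(23, Rational(1, 2)))) ≈ Add(8.0000, Mul(-8.6325, I)))
Add(l, Mul(-1, 16046)) = Add(Add(8, Mul(Rational(-9, 5), I, Pow(23, Rational(1, 2)))), Mul(-1, 16046)) = Add(Add(8, Mul(Rational(-9, 5), I, Pow(23, Rational(1, 2)))), -16046) = Add(-16038, Mul(Rational(-9, 5), I, Pow(23, Rational(1, 2))))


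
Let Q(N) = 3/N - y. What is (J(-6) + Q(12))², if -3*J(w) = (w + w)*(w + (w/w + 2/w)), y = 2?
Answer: 76729/144 ≈ 532.84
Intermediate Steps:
Q(N) = -2 + 3/N (Q(N) = 3/N - 1*2 = 3/N - 2 = -2 + 3/N)
J(w) = -2*w*(1 + w + 2/w)/3 (J(w) = -(w + w)*(w + (w/w + 2/w))/3 = -2*w*(w + (1 + 2/w))/3 = -2*w*(1 + w + 2/w)/3)
(J(-6) + Q(12))² = ((-4/3 - ⅔*(-6) - ⅔*(-6)²) + (-2 + 3/12))² = ((-4/3 + 4 - ⅔*36) + (-2 + 3*(1/12)))² = ((-4/3 + 4 - 24) + (-2 + ¼))² = (-64/3 - 7/4)² = (-277/12)² = 76729/144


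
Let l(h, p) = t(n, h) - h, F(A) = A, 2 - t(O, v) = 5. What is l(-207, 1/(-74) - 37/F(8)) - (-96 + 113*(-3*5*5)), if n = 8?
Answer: 8775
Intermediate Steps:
t(O, v) = -3 (t(O, v) = 2 - 1*5 = 2 - 5 = -3)
l(h, p) = -3 - h
l(-207, 1/(-74) - 37/F(8)) - (-96 + 113*(-3*5*5)) = (-3 - 1*(-207)) - (-96 + 113*(-3*5*5)) = (-3 + 207) - (-96 + 113*(-15*5)) = 204 - (-96 + 113*(-75)) = 204 - (-96 - 8475) = 204 - 1*(-8571) = 204 + 8571 = 8775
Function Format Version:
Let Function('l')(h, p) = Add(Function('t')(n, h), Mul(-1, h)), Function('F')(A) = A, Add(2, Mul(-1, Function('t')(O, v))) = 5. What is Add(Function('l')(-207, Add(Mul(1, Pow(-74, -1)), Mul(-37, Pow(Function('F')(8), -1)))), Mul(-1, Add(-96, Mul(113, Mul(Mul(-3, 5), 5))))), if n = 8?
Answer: 8775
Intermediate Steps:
Function('t')(O, v) = -3 (Function('t')(O, v) = Add(2, Mul(-1, 5)) = Add(2, -5) = -3)
Function('l')(h, p) = Add(-3, Mul(-1, h))
Add(Function('l')(-207, Add(Mul(1, Pow(-74, -1)), Mul(-37, Pow(Function('F')(8), -1)))), Mul(-1, Add(-96, Mul(113, Mul(Mul(-3, 5), 5))))) = Add(Add(-3, Mul(-1, -207)), Mul(-1, Add(-96, Mul(113, Mul(Mul(-3, 5), 5))))) = Add(Add(-3, 207), Mul(-1, Add(-96, Mul(113, Mul(-15, 5))))) = Add(204, Mul(-1, Add(-96, Mul(113, -75)))) = Add(204, Mul(-1, Add(-96, -8475))) = Add(204, Mul(-1, -8571)) = Add(204, 8571) = 8775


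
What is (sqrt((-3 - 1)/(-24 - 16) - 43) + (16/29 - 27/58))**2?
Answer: -721453/16820 + I*sqrt(4290)/58 ≈ -42.893 + 1.1293*I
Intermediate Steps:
(sqrt((-3 - 1)/(-24 - 16) - 43) + (16/29 - 27/58))**2 = (sqrt(-4/(-40) - 43) + (16*(1/29) - 27*1/58))**2 = (sqrt(-4*(-1/40) - 43) + (16/29 - 27/58))**2 = (sqrt(1/10 - 43) + 5/58)**2 = (sqrt(-429/10) + 5/58)**2 = (I*sqrt(4290)/10 + 5/58)**2 = (5/58 + I*sqrt(4290)/10)**2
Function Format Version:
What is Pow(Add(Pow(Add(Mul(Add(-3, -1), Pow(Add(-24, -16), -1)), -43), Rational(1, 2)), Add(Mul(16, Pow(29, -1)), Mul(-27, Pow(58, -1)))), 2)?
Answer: Add(Rational(-721453, 16820), Mul(Rational(1, 58), I, Pow(4290, Rational(1, 2)))) ≈ Add(-42.893, Mul(1.1293, I))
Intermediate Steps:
Pow(Add(Pow(Add(Mul(Add(-3, -1), Pow(Add(-24, -16), -1)), -43), Rational(1, 2)), Add(Mul(16, Pow(29, -1)), Mul(-27, Pow(58, -1)))), 2) = Pow(Add(Pow(Add(Mul(-4, Pow(-40, -1)), -43), Rational(1, 2)), Add(Mul(16, Rational(1, 29)), Mul(-27, Rational(1, 58)))), 2) = Pow(Add(Pow(Add(Mul(-4, Rational(-1, 40)), -43), Rational(1, 2)), Add(Rational(16, 29), Rational(-27, 58))), 2) = Pow(Add(Pow(Add(Rational(1, 10), -43), Rational(1, 2)), Rational(5, 58)), 2) = Pow(Add(Pow(Rational(-429, 10), Rational(1, 2)), Rational(5, 58)), 2) = Pow(Add(Mul(Rational(1, 10), I, Pow(4290, Rational(1, 2))), Rational(5, 58)), 2) = Pow(Add(Rational(5, 58), Mul(Rational(1, 10), I, Pow(4290, Rational(1, 2)))), 2)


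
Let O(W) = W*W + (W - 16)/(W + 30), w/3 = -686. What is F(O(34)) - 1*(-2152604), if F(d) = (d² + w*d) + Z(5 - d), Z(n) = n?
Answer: 1135423729/1024 ≈ 1.1088e+6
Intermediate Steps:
w = -2058 (w = 3*(-686) = -2058)
O(W) = W² + (-16 + W)/(30 + W)
F(d) = 5 + d² - 2059*d (F(d) = (d² - 2058*d) + (5 - d) = 5 + d² - 2059*d)
F(O(34)) - 1*(-2152604) = (5 + ((-16 + 34 + 34³ + 30*34²)/(30 + 34))² - 2059*(-16 + 34 + 34³ + 30*34²)/(30 + 34)) - 1*(-2152604) = (5 + ((-16 + 34 + 39304 + 30*1156)/64)² - 2059*(-16 + 34 + 39304 + 30*1156)/64) + 2152604 = (5 + ((-16 + 34 + 39304 + 34680)/64)² - 2059*(-16 + 34 + 39304 + 34680)/64) + 2152604 = (5 + ((1/64)*74002)² - 2059*74002/64) + 2152604 = (5 + (37001/32)² - 2059*37001/32) + 2152604 = (5 + 1369074001/1024 - 76185059/32) + 2152604 = -1068842767/1024 + 2152604 = 1135423729/1024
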